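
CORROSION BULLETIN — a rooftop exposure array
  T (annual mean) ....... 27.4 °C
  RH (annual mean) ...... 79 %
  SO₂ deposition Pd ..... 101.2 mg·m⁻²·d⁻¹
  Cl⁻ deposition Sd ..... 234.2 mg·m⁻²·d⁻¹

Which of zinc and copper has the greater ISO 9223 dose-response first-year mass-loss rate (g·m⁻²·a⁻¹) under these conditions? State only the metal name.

zinc

zinc: temperature factor f = -0.071·(17.4) = -1.2354
  sulphur-dioxide contribution → 1.083 μm/a
  chloride contribution → 7.58 μm/a
  ⇒ r_corr(zinc) = 8.662 μm/a
  mass loss = 8.662 μm/a × 7.14 g/cm³ = 61.85 g·m⁻²·a⁻¹
copper: f(T) = -0.080·(T−10) [T>10 °C] = -1.3920
  sulphur-dioxide contribution → 0.4627 μm/a
  chloride contribution → 2.943 μm/a
  ⇒ r_corr(copper) = 3.405 μm/a
  mass loss = 3.405 μm/a × 8.96 g/cm³ = 30.51 g·m⁻²·a⁻¹
Ordering by g·m⁻²·a⁻¹: zinc (61.9) > copper (30.5)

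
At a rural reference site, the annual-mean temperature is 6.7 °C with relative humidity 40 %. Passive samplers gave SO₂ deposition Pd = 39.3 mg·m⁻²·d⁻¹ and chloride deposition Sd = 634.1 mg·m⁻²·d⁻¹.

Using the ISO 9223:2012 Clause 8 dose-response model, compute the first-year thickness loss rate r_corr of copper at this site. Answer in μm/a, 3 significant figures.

copper: f(T) = +0.126·(T−10) [T≤10 °C] = -0.4158
  Pd branch = 0.0053·Pd^0.26·e^(0.059·RH+f) = 0.0962 μm/a
  Sd branch = 0.01025·Sd^0.27·e^(0.036·RH+0.049·T) = 0.343 μm/a
  r_corr = 0.0962 + 0.343 = 0.4392 μm/a

r_corr = 0.439 μm/a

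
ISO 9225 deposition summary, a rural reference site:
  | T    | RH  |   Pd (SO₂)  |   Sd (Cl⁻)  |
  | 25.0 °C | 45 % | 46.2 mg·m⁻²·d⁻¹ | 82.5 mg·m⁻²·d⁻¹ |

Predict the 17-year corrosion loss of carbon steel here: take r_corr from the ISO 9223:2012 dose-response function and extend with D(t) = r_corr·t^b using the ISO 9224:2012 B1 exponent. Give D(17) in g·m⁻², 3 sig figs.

D(17) = 1.14e+03 g·m⁻²

carbon steel: f(T) = -0.054·(T−10) [T>10 °C] = -0.8100
  sulphur-dioxide contribution → 14.21 μm/a
  chloride contribution → 18.88 μm/a
  ⇒ r_corr(carbon steel) = 33.09 μm/a
Power-law: D(17) = r_corr · 17^0.523
  D(17) = 33.09 × 17^0.523 = 33.09 × 4.401 = 145.6 μm
  Mass loss = 145.6 μm × 7.85 g/cm³ = 1143 g·m⁻²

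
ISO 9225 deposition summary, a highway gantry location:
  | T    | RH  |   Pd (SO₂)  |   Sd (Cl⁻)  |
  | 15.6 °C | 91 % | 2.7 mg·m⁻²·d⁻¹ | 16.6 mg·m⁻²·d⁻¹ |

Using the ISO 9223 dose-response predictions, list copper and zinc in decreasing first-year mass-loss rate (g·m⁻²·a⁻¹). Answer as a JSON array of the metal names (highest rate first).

copper: temperature factor f = -0.080·(5.6) = -0.4480
  Pd branch = 0.0053·Pd^0.26·e^(0.059·RH+f) = 0.941 μm/a
  Cl⁻ term: 0.01025·16.6^0.27·exp(0.036·91+0.049·15.6) = 1.244
  r_corr = 0.941 + 1.244 = 2.185 μm/a
  mass loss = 2.185 μm/a × 8.96 g/cm³ = 19.58 g·m⁻²·a⁻¹
zinc: T>10 °C ⇒ hinge -0.071·(15.6−10) = -0.3976
  SO₂ term: 0.0129·2.7^0.44·exp(0.046·91-0.3976) = 0.8824
  Sd branch = 0.0175·Sd^0.57·e^(0.008·RH+0.085·T) = 0.6769 μm/a
  sum: 0.8824 + 0.6769 → r_corr = 1.559 μm/a
  mass loss = 1.559 μm/a × 7.14 g/cm³ = 11.13 g·m⁻²·a⁻¹
Ordering by g·m⁻²·a⁻¹: copper (19.6) > zinc (11.1)

["copper", "zinc"]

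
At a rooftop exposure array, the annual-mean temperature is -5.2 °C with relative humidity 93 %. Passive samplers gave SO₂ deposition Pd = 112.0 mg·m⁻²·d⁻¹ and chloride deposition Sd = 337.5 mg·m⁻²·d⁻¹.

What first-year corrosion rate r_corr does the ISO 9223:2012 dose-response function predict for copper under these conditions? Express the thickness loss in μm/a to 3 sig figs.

copper: T≤10 °C ⇒ hinge +0.126·(-5.2−10) = -1.9152
  SO₂ term: 0.0053·112.0^0.26·exp(0.059·93-1.9152) = 0.6431
  Sd branch = 0.01025·Sd^0.27·e^(0.036·RH+0.049·T) = 1.088 μm/a
  sum: 0.6431 + 1.088 → r_corr = 1.731 μm/a

r_corr = 1.73 μm/a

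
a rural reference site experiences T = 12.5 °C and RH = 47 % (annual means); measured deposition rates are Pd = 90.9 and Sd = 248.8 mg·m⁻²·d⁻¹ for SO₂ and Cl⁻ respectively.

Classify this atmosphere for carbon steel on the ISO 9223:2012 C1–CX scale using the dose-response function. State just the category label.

carbon steel: f(T) = -0.054·(T−10) [T>10 °C] = -0.1350
  sulphur-dioxide contribution → 41.31 μm/a
  chloride contribution → 24.25 μm/a
  total first-year rate 65.56 μm/a
65.6 μm/a falls in (50, 80] for carbon steel → category C4

C4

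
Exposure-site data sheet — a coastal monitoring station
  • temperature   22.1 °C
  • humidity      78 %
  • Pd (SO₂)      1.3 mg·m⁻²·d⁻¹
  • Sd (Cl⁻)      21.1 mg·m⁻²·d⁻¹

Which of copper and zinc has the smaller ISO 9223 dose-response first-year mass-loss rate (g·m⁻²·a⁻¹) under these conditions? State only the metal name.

copper: temperature factor f = -0.080·(12.1) = -0.9680
  Pd branch = 0.0053·Pd^0.26·e^(0.059·RH+f) = 0.2148 μm/a
  Sd branch = 0.01025·Sd^0.27·e^(0.036·RH+0.049·T) = 1.143 μm/a
  r_corr = 0.2148 + 1.143 = 1.358 μm/a
  mass loss = 1.358 μm/a × 8.96 g/cm³ = 12.17 g·m⁻²·a⁻¹
zinc: temperature factor f = -0.071·(12.1) = -0.8591
  Pd branch = 0.0129·Pd^0.44·e^(0.046·RH+f) = 0.2218 μm/a
  Sd branch = 0.0175·Sd^0.57·e^(0.008·RH+0.085·T) = 1.215 μm/a
  r_corr = 0.2218 + 1.215 = 1.437 μm/a
  mass loss = 1.437 μm/a × 7.14 g/cm³ = 10.26 g·m⁻²·a⁻¹
Ordering by g·m⁻²·a⁻¹: copper (12.2) > zinc (10.3)

zinc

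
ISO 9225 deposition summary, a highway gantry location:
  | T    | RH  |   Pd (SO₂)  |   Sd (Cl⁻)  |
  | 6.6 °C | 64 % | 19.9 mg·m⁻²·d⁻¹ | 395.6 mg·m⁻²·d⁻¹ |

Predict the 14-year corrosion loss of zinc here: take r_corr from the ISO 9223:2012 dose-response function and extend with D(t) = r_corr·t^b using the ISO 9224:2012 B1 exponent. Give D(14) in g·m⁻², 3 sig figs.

zinc: temperature factor f = +0.038·(-3.4) = -0.1292
  Pd branch = 0.0129·Pd^0.44·e^(0.046·RH+f) = 0.8027 μm/a
  Sd branch = 0.0175·Sd^0.57·e^(0.008·RH+0.085·T) = 1.547 μm/a
  r_corr = 0.8027 + 1.547 = 2.35 μm/a
Long-term exponent b (ISO 9224 Table 2, B1) = 0.813
  D(14) = 2.35 × 14^0.813 = 2.35 × 8.547 = 20.08 μm
  Mass loss = 20.08 μm × 7.14 g/cm³ = 143.4 g·m⁻²

D(14) = 143 g·m⁻²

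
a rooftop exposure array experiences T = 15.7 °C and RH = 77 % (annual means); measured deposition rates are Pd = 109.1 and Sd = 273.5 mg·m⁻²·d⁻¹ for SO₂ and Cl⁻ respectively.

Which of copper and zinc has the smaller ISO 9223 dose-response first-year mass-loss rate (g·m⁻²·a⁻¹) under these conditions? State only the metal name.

copper: temperature factor f = -0.080·(5.7) = -0.4560
  sulphur-dioxide contribution → 1.069 μm/a
  chloride contribution → 1.609 μm/a
  total first-year rate 2.679 μm/a
  mass loss = 2.679 μm/a × 8.96 g/cm³ = 24 g·m⁻²·a⁻¹
zinc: f(T) = -0.071·(T−10) [T>10 °C] = -0.4047
  sulphur-dioxide contribution → 2.343 μm/a
  chloride contribution → 3.014 μm/a
  ⇒ r_corr(zinc) = 5.357 μm/a
  mass loss = 5.357 μm/a × 7.14 g/cm³ = 38.25 g·m⁻²·a⁻¹
Ordering by g·m⁻²·a⁻¹: zinc (38.3) > copper (24)

copper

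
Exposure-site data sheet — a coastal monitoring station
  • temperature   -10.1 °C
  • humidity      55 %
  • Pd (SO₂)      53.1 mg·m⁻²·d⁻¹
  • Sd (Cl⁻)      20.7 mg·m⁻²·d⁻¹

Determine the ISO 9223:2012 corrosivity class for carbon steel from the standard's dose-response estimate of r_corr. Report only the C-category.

C2

carbon steel: f(T) = +0.150·(T−10) [T≤10 °C] = -3.0150
  Pd branch = 1.77·Pd^0.52·e^(0.02·RH+f) = 2.058 μm/a
  Sd branch = 0.102·Sd^0.62·e^(0.033·RH+0.04·T) = 2.737 μm/a
  r_corr = 2.058 + 2.737 = 4.795 μm/a
ISO 9223 Table 2 (carbon steel): 1.3 < 4.79 ≤ 25 μm/a ⇒ C2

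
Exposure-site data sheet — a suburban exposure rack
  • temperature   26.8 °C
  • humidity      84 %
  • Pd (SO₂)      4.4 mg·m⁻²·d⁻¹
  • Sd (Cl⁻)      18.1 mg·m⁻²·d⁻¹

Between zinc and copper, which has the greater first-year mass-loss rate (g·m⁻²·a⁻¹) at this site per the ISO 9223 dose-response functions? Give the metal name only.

zinc: f(T) = -0.071·(T−10) [T>10 °C] = -1.1928
  SO₂ term: 0.0129·4.4^0.44·exp(0.046·84-1.1928) = 0.3579
  Sd branch = 0.0175·Sd^0.57·e^(0.008·RH+0.085·T) = 1.742 μm/a
  r_corr = 0.3579 + 1.742 = 2.1 μm/a
  mass loss = 2.1 μm/a × 7.14 g/cm³ = 14.99 g·m⁻²·a⁻¹
copper: temperature factor f = -0.080·(16.8) = -1.3440
  Pd branch = 0.0053·Pd^0.26·e^(0.059·RH+f) = 0.2886 μm/a
  Cl⁻ term: 0.01025·18.1^0.27·exp(0.036·84+0.049·26.8) = 1.714
  r_corr = 0.2886 + 1.714 = 2.002 μm/a
  mass loss = 2.002 μm/a × 8.96 g/cm³ = 17.94 g·m⁻²·a⁻¹
Ordering by g·m⁻²·a⁻¹: copper (17.9) > zinc (15)

copper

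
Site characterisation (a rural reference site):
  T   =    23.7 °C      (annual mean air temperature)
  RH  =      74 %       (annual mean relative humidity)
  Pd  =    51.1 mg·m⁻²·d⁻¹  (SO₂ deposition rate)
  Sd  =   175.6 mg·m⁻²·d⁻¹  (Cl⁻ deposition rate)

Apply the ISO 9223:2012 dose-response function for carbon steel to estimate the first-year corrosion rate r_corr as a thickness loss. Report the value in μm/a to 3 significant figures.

r_corr = 103 μm/a

carbon steel: T>10 °C ⇒ hinge -0.054·(23.7−10) = -0.7398
  SO₂ term: 1.77·51.1^0.52·exp(0.02·74-0.7398) = 28.7
  Sd branch = 0.102·Sd^0.62·e^(0.033·RH+0.04·T) = 74.55 μm/a
  r_corr = 28.7 + 74.55 = 103.2 μm/a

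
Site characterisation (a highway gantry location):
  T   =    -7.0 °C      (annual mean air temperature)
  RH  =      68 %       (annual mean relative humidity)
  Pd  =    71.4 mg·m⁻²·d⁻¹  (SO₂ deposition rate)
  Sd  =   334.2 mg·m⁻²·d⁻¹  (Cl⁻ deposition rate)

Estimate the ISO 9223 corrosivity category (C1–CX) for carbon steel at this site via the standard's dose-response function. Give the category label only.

carbon steel: f(T) = +0.150·(T−10) [T≤10 °C] = -2.5500
  SO₂ term: 1.77·71.4^0.52·exp(0.02·68-2.5500) = 4.955
  Cl⁻ term: 0.102·334.2^0.62·exp(0.033·68+0.04·-7.0) = 26.7
  sum: 4.955 + 26.7 → r_corr = 31.65 μm/a
31.7 μm/a falls in (25, 50] for carbon steel → category C3

C3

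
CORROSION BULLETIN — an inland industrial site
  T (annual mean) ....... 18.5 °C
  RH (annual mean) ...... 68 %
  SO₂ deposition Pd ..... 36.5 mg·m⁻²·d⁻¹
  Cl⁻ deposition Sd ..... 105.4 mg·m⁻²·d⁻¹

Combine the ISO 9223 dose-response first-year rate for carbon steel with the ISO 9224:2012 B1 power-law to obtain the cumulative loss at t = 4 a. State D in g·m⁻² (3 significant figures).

carbon steel: T>10 °C ⇒ hinge -0.054·(18.5−10) = -0.4590
  Pd branch = 1.77·Pd^0.52·e^(0.02·RH+f) = 28.29 μm/a
  Sd branch = 0.102·Sd^0.62·e^(0.033·RH+0.04·T) = 36.2 μm/a
  r_corr = 28.29 + 36.2 = 64.49 μm/a
Power-law: D(4) = r_corr · 4^0.523
  D(4) = 64.49 × 4^0.523 = 64.49 × 2.065 = 133.2 μm
  Mass loss = 133.2 μm × 7.85 g/cm³ = 1045 g·m⁻²

D(4) = 1.05e+03 g·m⁻²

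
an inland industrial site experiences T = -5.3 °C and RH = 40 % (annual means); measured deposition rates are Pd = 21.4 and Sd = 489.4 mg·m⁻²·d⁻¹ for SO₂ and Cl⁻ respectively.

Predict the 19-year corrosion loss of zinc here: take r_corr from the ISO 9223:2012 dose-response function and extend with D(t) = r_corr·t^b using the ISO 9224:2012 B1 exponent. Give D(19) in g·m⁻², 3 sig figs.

zinc: T≤10 °C ⇒ hinge +0.038·(-5.3−10) = -0.5814
  Pd branch = 0.0129·Pd^0.44·e^(0.046·RH+f) = 0.1748 μm/a
  Cl⁻ term: 0.0175·489.4^0.57·exp(0.008·40+0.085·-5.3) = 0.5242
  r_corr = 0.1748 + 0.5242 = 0.699 μm/a
Long-term exponent b (ISO 9224 Table 2, B1) = 0.813
  D(19) = 0.699 × 19^0.813 = 0.699 × 10.96 = 7.658 μm
  Mass loss = 7.658 μm × 7.14 g/cm³ = 54.68 g·m⁻²

D(19) = 54.7 g·m⁻²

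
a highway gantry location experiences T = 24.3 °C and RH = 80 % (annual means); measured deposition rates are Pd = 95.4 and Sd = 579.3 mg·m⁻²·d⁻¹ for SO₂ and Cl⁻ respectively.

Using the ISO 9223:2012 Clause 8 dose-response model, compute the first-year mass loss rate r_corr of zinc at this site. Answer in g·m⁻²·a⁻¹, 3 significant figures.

r_corr = 80.1 g·m⁻²·a⁻¹

zinc: temperature factor f = -0.071·(14.3) = -1.0153
  Pd branch = 0.0129·Pd^0.44·e^(0.046·RH+f) = 1.377 μm/a
  Cl⁻ term: 0.0175·579.3^0.57·exp(0.008·80+0.085·24.3) = 9.837
  r_corr = 1.377 + 9.837 = 11.21 μm/a
Convert to mass loss: 11.21 μm/a × 7.14 g/cm³ = 80.07 g·m⁻²·a⁻¹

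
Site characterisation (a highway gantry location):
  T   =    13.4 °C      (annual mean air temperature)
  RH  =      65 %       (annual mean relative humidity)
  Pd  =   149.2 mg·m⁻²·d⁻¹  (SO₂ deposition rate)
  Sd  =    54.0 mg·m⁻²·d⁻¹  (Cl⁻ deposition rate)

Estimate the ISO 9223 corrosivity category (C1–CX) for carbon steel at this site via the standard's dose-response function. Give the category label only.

carbon steel: T>10 °C ⇒ hinge -0.054·(13.4−10) = -0.1836
  sulphur-dioxide contribution → 72.98 μm/a
  chloride contribution → 17.66 μm/a
  ⇒ r_corr(carbon steel) = 90.64 μm/a
Category bounds: 80…200 μm/a bracket r_corr ⇒ C5

C5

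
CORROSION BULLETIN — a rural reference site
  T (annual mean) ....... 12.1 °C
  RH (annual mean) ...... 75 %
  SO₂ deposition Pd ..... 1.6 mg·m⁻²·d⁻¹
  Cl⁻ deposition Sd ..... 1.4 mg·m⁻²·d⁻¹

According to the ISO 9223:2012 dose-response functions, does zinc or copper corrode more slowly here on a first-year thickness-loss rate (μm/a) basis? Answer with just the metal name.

zinc

zinc: temperature factor f = -0.071·(2.1) = -0.1491
  sulphur-dioxide contribution → 0.4305 μm/a
  chloride contribution → 0.108 μm/a
  total first-year rate 0.5385 μm/a
copper: T>10 °C ⇒ hinge -0.080·(12.1−10) = -0.1680
  sulphur-dioxide contribution → 0.4228 μm/a
  chloride contribution → 0.3022 μm/a
  total first-year rate 0.725 μm/a
Ordering by μm/a: copper (0.725) > zinc (0.539)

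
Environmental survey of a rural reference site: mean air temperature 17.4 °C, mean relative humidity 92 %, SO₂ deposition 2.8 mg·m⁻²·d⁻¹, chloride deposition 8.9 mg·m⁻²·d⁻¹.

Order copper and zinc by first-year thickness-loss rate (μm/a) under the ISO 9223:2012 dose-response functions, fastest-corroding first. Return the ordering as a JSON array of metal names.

["copper", "zinc"]

copper: temperature factor f = -0.080·(7.4) = -0.5920
  SO₂ term: 0.0053·2.8^0.26·exp(0.059·92-0.5920) = 0.8725
  Sd branch = 0.01025·Sd^0.27·e^(0.036·RH+0.049·T) = 1.19 μm/a
  r_corr = 0.8725 + 1.19 = 2.063 μm/a
zinc: T>10 °C ⇒ hinge -0.071·(17.4−10) = -0.5254
  SO₂ term: 0.0129·2.8^0.44·exp(0.046·92-0.5254) = 0.8262
  Cl⁻ term: 0.0175·8.9^0.57·exp(0.008·92+0.085·17.4) = 0.5574
  r_corr = 0.8262 + 0.5574 = 1.384 μm/a
Ordering by μm/a: copper (2.06) > zinc (1.38)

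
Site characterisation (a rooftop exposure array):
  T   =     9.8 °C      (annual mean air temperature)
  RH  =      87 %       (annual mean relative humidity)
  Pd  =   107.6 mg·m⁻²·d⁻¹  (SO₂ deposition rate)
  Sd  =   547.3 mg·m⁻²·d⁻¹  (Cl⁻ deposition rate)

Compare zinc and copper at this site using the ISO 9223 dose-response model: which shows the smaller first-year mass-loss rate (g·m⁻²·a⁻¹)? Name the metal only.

copper

zinc: temperature factor f = +0.038·(-0.2) = -0.0076
  SO₂ term: 0.0129·107.6^0.44·exp(0.046·87-0.0076) = 5.487
  Sd branch = 0.0175·Sd^0.57·e^(0.008·RH+0.085·T) = 2.937 μm/a
  sum: 5.487 + 2.937 → r_corr = 8.424 μm/a
  mass loss = 8.424 μm/a × 7.14 g/cm³ = 60.15 g·m⁻²·a⁻¹
copper: temperature factor f = +0.126·(-0.2) = -0.0252
  Pd branch = 0.0053·Pd^0.26·e^(0.059·RH+f) = 2.957 μm/a
  Cl⁻ term: 0.01025·547.3^0.27·exp(0.036·87+0.049·9.8) = 2.084
  sum: 2.957 + 2.084 → r_corr = 5.04 μm/a
  mass loss = 5.04 μm/a × 8.96 g/cm³ = 45.16 g·m⁻²·a⁻¹
Ordering by g·m⁻²·a⁻¹: zinc (60.1) > copper (45.2)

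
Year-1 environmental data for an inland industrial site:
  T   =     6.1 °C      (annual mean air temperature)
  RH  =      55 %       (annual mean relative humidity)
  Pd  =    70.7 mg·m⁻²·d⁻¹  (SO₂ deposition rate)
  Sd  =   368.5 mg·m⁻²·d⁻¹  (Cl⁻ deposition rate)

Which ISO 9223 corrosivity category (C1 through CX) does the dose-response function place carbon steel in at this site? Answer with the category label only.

carbon steel: T≤10 °C ⇒ hinge +0.150·(6.1−10) = -0.5850
  Pd branch = 1.77·Pd^0.52·e^(0.02·RH+f) = 27.12 μm/a
  Sd branch = 0.102·Sd^0.62·e^(0.033·RH+0.04·T) = 31.19 μm/a
  sum: 27.12 + 31.19 → r_corr = 58.31 μm/a
58.3 μm/a falls in (50, 80] for carbon steel → category C4

C4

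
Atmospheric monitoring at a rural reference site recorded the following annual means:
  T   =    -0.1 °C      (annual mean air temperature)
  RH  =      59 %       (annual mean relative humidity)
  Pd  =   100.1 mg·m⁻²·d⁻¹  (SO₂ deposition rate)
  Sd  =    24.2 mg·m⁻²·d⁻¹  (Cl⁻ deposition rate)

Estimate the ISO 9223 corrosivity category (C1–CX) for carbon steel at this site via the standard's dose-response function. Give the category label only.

carbon steel: f(T) = +0.150·(T−10) [T≤10 °C] = -1.5150
  sulphur-dioxide contribution → 13.89 μm/a
  chloride contribution → 5.133 μm/a
  ⇒ r_corr(carbon steel) = 19.02 μm/a
19 μm/a falls in (1.3, 25] for carbon steel → category C2

C2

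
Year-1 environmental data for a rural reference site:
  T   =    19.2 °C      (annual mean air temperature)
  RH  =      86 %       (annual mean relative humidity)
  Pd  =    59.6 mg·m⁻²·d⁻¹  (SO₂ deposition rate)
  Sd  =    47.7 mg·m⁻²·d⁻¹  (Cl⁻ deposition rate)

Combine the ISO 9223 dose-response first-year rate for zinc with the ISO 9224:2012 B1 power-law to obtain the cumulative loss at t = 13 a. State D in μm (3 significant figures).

D(13) = 30.0 μm

zinc: f(T) = -0.071·(T−10) [T>10 °C] = -0.6532
  SO₂ term: 0.0129·59.6^0.44·exp(0.046·86-0.6532) = 2.119
  Cl⁻ term: 0.0175·47.7^0.57·exp(0.008·86+0.085·19.2) = 1.612
  sum: 2.119 + 1.612 → r_corr = 3.731 μm/a
ISO 9224: D(t) = r_corr · t^b with b = 0.813 (zinc, B1)
  D(13) = 3.731 × 13^0.813 = 3.731 × 8.047 = 30.02 μm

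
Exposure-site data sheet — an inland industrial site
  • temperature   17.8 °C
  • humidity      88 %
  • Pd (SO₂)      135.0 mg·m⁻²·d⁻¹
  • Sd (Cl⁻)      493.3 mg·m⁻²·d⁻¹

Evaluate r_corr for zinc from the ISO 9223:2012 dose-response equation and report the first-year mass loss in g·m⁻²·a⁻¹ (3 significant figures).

zinc: temperature factor f = -0.071·(7.8) = -0.5538
  SO₂ term: 0.0129·135.0^0.44·exp(0.046·88-0.5538) = 3.677
  Cl⁻ term: 0.0175·493.3^0.57·exp(0.008·88+0.085·17.8) = 5.507
  r_corr = 3.677 + 5.507 = 9.184 μm/a
Convert to mass loss: 9.184 μm/a × 7.14 g/cm³ = 65.57 g·m⁻²·a⁻¹

r_corr = 65.6 g·m⁻²·a⁻¹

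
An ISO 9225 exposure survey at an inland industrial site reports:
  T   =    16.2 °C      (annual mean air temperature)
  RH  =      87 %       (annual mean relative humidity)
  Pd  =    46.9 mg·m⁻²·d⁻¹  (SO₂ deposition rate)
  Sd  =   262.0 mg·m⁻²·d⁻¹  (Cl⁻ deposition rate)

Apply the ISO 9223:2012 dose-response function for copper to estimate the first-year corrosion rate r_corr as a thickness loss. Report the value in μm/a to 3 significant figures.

r_corr = 3.82 μm/a

copper: temperature factor f = -0.080·(6.2) = -0.4960
  SO₂ term: 0.0053·46.9^0.26·exp(0.059·87-0.4960) = 1.488
  Sd branch = 0.01025·Sd^0.27·e^(0.036·RH+0.049·T) = 2.337 μm/a
  sum: 1.488 + 2.337 → r_corr = 3.825 μm/a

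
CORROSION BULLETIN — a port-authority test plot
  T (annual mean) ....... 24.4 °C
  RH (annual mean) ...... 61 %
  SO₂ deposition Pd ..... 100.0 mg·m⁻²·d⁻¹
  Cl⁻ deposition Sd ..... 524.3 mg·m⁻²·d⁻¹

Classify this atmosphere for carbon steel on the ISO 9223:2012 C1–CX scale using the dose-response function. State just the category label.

C5

carbon steel: T>10 °C ⇒ hinge -0.054·(24.4−10) = -0.7776
  sulphur-dioxide contribution → 30.21 μm/a
  chloride contribution → 98.37 μm/a
  ⇒ r_corr(carbon steel) = 128.6 μm/a
129 μm/a falls in (80, 200] for carbon steel → category C5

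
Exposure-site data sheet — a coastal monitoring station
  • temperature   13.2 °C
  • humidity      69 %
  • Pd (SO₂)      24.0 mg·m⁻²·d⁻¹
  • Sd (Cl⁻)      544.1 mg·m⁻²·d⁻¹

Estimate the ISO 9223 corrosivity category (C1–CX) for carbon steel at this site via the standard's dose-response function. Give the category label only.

carbon steel: f(T) = -0.054·(T−10) [T>10 °C] = -0.1728
  SO₂ term: 1.77·24.0^0.52·exp(0.02·69-0.1728) = 30.9
  Cl⁻ term: 0.102·544.1^0.62·exp(0.033·69+0.04·13.2) = 83.74
  r_corr = 30.9 + 83.74 = 114.6 μm/a
115 μm/a falls in (80, 200] for carbon steel → category C5

C5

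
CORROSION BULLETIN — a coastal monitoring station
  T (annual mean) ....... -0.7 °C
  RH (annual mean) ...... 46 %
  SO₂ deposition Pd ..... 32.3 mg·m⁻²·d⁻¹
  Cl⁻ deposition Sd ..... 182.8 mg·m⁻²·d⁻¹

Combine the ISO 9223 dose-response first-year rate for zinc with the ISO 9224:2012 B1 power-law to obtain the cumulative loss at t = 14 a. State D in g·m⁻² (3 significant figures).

zinc: T≤10 °C ⇒ hinge +0.038·(-0.7−10) = -0.4066
  SO₂ term: 0.0129·32.3^0.44·exp(0.046·46-0.4066) = 0.3289
  Cl⁻ term: 0.0175·182.8^0.57·exp(0.008·46+0.085·-0.7) = 0.4638
  sum: 0.3289 + 0.4638 → r_corr = 0.7927 μm/a
Power-law: D(14) = r_corr · 14^0.813
  D(14) = 0.7927 × 14^0.813 = 0.7927 × 8.547 = 6.775 μm
  Mass loss = 6.775 μm × 7.14 g/cm³ = 48.37 g·m⁻²

D(14) = 48.4 g·m⁻²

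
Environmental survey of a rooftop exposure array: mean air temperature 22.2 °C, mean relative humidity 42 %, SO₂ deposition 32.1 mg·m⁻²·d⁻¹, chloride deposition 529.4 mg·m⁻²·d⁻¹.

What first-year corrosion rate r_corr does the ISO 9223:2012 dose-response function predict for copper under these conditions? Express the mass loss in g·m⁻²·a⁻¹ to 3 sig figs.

r_corr = 7.25 g·m⁻²·a⁻¹

copper: T>10 °C ⇒ hinge -0.080·(22.2−10) = -0.9760
  SO₂ term: 0.0053·32.1^0.26·exp(0.059·42-0.9760) = 0.05865
  Cl⁻ term: 0.01025·529.4^0.27·exp(0.036·42+0.049·22.2) = 0.7503
  sum: 0.05865 + 0.7503 → r_corr = 0.8089 μm/a
Convert to mass loss: 0.8089 μm/a × 8.96 g/cm³ = 7.248 g·m⁻²·a⁻¹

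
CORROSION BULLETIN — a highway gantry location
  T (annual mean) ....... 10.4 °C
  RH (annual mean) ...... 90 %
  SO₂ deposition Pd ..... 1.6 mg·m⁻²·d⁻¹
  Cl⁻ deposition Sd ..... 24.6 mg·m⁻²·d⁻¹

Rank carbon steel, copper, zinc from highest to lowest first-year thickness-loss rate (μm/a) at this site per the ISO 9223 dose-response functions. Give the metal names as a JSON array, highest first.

carbon steel: T>10 °C ⇒ hinge -0.054·(10.4−10) = -0.0216
  SO₂ term: 1.77·1.6^0.52·exp(0.02·90-0.0216) = 13.38
  Sd branch = 0.102·Sd^0.62·e^(0.033·RH+0.04·T) = 21.95 μm/a
  sum: 13.38 + 21.95 → r_corr = 35.33 μm/a
copper: T>10 °C ⇒ hinge -0.080·(10.4−10) = -0.0320
  SO₂ term: 0.0053·1.6^0.26·exp(0.059·90-0.0320) = 1.174
  Cl⁻ term: 0.01025·24.6^0.27·exp(0.036·90+0.049·10.4) = 1.034
  r_corr = 1.174 + 1.034 = 2.208 μm/a
zinc: f(T) = -0.071·(T−10) [T>10 °C] = -0.0284
  SO₂ term: 0.0129·1.6^0.44·exp(0.046·90-0.0284) = 0.9684
  Cl⁻ term: 0.0175·24.6^0.57·exp(0.008·90+0.085·10.4) = 0.5401
  r_corr = 0.9684 + 0.5401 = 1.508 μm/a
Ordering by μm/a: carbon steel (35.3) > copper (2.21) > zinc (1.51)

["carbon steel", "copper", "zinc"]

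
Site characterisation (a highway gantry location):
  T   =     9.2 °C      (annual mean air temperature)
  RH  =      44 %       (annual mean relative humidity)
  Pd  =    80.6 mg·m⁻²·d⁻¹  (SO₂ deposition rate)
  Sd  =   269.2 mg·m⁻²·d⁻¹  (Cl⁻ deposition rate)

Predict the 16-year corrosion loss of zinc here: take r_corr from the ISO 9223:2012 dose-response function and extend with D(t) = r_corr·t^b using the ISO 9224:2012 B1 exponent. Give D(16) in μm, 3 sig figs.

zinc: T≤10 °C ⇒ hinge +0.038·(9.2−10) = -0.0304
  sulphur-dioxide contribution → 0.6534 μm/a
  chloride contribution → 1.32 μm/a
  total first-year rate 1.974 μm/a
ISO 9224: D(t) = r_corr · t^b with b = 0.813 (zinc, B1)
  D(16) = 1.974 × 16^0.813 = 1.974 × 9.527 = 18.8 μm

D(16) = 18.8 μm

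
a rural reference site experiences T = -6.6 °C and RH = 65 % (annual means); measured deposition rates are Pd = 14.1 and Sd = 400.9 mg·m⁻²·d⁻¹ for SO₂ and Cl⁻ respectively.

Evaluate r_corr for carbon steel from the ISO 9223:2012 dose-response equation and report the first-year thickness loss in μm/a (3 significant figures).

r_corr = 29.6 μm/a

carbon steel: temperature factor f = +0.150·(-16.6) = -2.4900
  sulphur-dioxide contribution → 2.132 μm/a
  chloride contribution → 27.5 μm/a
  ⇒ r_corr(carbon steel) = 29.64 μm/a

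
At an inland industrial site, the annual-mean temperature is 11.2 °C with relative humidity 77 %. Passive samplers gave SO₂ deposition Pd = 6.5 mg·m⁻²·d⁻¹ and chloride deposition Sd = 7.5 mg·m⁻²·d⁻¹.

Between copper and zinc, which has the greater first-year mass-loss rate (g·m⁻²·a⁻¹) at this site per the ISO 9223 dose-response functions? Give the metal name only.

copper: T>10 °C ⇒ hinge -0.080·(11.2−10) = -0.0960
  Pd branch = 0.0053·Pd^0.26·e^(0.059·RH+f) = 0.7361 μm/a
  Sd branch = 0.01025·Sd^0.27·e^(0.036·RH+0.049·T) = 0.4889 μm/a
  sum: 0.7361 + 0.4889 → r_corr = 1.225 μm/a
  mass loss = 1.225 μm/a × 8.96 g/cm³ = 10.98 g·m⁻²·a⁻¹
zinc: T>10 °C ⇒ hinge -0.071·(11.2−10) = -0.0852
  SO₂ term: 0.0129·6.5^0.44·exp(0.046·77-0.0852) = 0.9323
  Sd branch = 0.0175·Sd^0.57·e^(0.008·RH+0.085·T) = 0.2647 μm/a
  r_corr = 0.9323 + 0.2647 = 1.197 μm/a
  mass loss = 1.197 μm/a × 7.14 g/cm³ = 8.547 g·m⁻²·a⁻¹
Ordering by g·m⁻²·a⁻¹: copper (11) > zinc (8.55)

copper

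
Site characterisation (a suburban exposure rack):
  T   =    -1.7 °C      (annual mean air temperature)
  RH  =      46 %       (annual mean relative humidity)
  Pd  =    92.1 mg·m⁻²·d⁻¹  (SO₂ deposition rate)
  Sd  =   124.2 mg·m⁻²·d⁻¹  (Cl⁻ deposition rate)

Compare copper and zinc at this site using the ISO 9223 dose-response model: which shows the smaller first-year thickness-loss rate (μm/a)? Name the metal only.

copper

copper: T≤10 °C ⇒ hinge +0.126·(-1.7−10) = -1.4742
  sulphur-dioxide contribution → 0.05935 μm/a
  chloride contribution → 0.1816 μm/a
  ⇒ r_corr(copper) = 0.241 μm/a
zinc: temperature factor f = +0.038·(-11.7) = -0.4446
  sulphur-dioxide contribution → 0.502 μm/a
  chloride contribution → 0.3418 μm/a
  total first-year rate 0.8438 μm/a
Ordering by μm/a: zinc (0.844) > copper (0.241)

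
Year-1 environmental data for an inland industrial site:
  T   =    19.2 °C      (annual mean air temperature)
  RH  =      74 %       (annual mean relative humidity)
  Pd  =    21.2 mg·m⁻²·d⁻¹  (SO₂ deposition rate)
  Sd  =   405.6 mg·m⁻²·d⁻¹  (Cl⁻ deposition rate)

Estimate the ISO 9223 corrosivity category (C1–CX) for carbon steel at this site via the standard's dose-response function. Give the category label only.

carbon steel: f(T) = -0.054·(T−10) [T>10 °C] = -0.4968
  SO₂ term: 1.77·21.2^0.52·exp(0.02·74-0.4968) = 23.16
  Cl⁻ term: 0.102·405.6^0.62·exp(0.033·74+0.04·19.2) = 104.6
  r_corr = 23.16 + 104.6 = 127.8 μm/a
ISO 9223 Table 2 (carbon steel): 80 < 128 ≤ 200 μm/a ⇒ C5

C5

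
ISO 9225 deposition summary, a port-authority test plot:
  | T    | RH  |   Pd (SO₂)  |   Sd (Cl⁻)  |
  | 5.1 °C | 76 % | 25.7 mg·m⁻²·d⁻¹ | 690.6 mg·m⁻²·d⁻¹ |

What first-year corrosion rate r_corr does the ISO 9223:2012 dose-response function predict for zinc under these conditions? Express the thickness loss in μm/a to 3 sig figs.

r_corr = 3.53 μm/a

zinc: T≤10 °C ⇒ hinge +0.038·(5.1−10) = -0.1862
  Pd branch = 0.0129·Pd^0.44·e^(0.046·RH+f) = 1.474 μm/a
  Sd branch = 0.0175·Sd^0.57·e^(0.008·RH+0.085·T) = 2.059 μm/a
  r_corr = 1.474 + 2.059 = 3.533 μm/a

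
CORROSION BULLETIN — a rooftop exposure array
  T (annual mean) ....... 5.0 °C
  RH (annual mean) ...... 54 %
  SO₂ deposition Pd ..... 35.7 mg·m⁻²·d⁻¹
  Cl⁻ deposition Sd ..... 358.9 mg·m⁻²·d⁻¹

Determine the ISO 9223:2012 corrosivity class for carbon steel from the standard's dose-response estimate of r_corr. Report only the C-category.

C3

carbon steel: temperature factor f = +0.150·(-5.0) = -0.7500
  SO₂ term: 1.77·35.7^0.52·exp(0.02·54-0.7500) = 15.8
  Sd branch = 0.102·Sd^0.62·e^(0.033·RH+0.04·T) = 28.41 μm/a
  sum: 15.8 + 28.41 → r_corr = 44.21 μm/a
ISO 9223 Table 2 (carbon steel): 25 < 44.2 ≤ 50 μm/a ⇒ C3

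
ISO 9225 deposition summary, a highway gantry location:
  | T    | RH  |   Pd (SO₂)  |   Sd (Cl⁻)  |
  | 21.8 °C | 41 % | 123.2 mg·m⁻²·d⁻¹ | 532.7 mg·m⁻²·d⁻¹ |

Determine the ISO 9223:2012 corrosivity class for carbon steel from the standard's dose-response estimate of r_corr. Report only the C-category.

carbon steel: T>10 °C ⇒ hinge -0.054·(21.8−10) = -0.6372
  SO₂ term: 1.77·123.2^0.52·exp(0.02·41-0.6372) = 25.97
  Cl⁻ term: 0.102·532.7^0.62·exp(0.033·41+0.04·21.8) = 46.27
  r_corr = 25.97 + 46.27 = 72.24 μm/a
ISO 9223 Table 2 (carbon steel): 50 < 72.2 ≤ 80 μm/a ⇒ C4

C4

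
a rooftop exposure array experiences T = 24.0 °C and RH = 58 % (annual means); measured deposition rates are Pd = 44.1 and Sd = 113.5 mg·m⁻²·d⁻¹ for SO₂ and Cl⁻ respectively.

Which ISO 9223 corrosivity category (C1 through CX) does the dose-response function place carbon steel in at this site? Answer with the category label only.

C4

carbon steel: T>10 °C ⇒ hinge -0.054·(24.0−10) = -0.7560
  SO₂ term: 1.77·44.1^0.52·exp(0.02·58-0.7560) = 18.99
  Cl⁻ term: 0.102·113.5^0.62·exp(0.033·58+0.04·24.0) = 33.95
  sum: 18.99 + 33.95 → r_corr = 52.94 μm/a
Category bounds: 50…80 μm/a bracket r_corr ⇒ C4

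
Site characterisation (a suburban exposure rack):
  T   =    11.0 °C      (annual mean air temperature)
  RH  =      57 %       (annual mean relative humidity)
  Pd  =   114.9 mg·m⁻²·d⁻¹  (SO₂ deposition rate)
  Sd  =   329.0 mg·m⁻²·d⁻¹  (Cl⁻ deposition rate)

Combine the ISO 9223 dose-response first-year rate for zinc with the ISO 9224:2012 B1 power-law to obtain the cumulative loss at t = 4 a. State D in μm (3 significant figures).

zinc: temperature factor f = -0.071·(1.0) = -0.0710
  Pd branch = 0.0129·Pd^0.44·e^(0.046·RH+f) = 1.334 μm/a
  Sd branch = 0.0175·Sd^0.57·e^(0.008·RH+0.085·T) = 1.914 μm/a
  sum: 1.334 + 1.914 → r_corr = 3.248 μm/a
Long-term exponent b (ISO 9224 Table 2, B1) = 0.813
  D(4) = 3.248 × 4^0.813 = 3.248 × 3.087 = 10.02 μm

D(4) = 10.0 μm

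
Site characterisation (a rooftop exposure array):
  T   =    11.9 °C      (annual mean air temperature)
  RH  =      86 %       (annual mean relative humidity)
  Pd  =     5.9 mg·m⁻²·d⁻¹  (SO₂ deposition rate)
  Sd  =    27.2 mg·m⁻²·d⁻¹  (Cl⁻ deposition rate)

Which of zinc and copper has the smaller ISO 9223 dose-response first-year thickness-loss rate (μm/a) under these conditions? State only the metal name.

zinc

zinc: temperature factor f = -0.071·(1.9) = -0.1349
  SO₂ term: 0.0129·5.9^0.44·exp(0.046·86-0.1349) = 1.286
  Sd branch = 0.0175·Sd^0.57·e^(0.008·RH+0.085·T) = 0.6293 μm/a
  r_corr = 1.286 + 0.6293 = 1.915 μm/a
copper: f(T) = -0.080·(T−10) [T>10 °C] = -0.1520
  SO₂ term: 0.0053·5.9^0.26·exp(0.059·86-0.1520) = 1.154
  Sd branch = 0.01025·Sd^0.27·e^(0.036·RH+0.049·T) = 0.9905 μm/a
  sum: 1.154 + 0.9905 → r_corr = 2.145 μm/a
Ordering by μm/a: copper (2.14) > zinc (1.92)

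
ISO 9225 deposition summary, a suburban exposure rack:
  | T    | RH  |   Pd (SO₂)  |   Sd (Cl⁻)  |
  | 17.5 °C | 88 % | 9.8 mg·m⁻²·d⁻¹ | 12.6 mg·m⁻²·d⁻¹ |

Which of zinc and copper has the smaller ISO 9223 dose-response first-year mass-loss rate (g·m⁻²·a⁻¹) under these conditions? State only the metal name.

zinc: f(T) = -0.071·(T−10) [T>10 °C] = -0.5325
  sulphur-dioxide contribution → 1.184 μm/a
  chloride contribution → 0.6638 μm/a
  ⇒ r_corr(zinc) = 1.848 μm/a
  mass loss = 1.848 μm/a × 7.14 g/cm³ = 13.2 g·m⁻²·a⁻¹
copper: temperature factor f = -0.080·(7.5) = -0.6000
  sulphur-dioxide contribution → 0.9468 μm/a
  chloride contribution → 1.138 μm/a
  total first-year rate 2.085 μm/a
  mass loss = 2.085 μm/a × 8.96 g/cm³ = 18.68 g·m⁻²·a⁻¹
Ordering by g·m⁻²·a⁻¹: copper (18.7) > zinc (13.2)

zinc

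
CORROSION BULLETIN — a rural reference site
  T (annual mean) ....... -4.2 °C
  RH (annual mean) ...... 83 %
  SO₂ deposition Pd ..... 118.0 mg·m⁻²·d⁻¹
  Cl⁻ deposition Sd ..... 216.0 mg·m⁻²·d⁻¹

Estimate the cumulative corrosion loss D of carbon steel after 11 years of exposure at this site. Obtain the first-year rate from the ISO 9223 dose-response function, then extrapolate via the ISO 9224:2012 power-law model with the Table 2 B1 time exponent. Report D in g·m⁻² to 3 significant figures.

D(11) = 1.39e+03 g·m⁻²

carbon steel: f(T) = +0.150·(T−10) [T≤10 °C] = -2.1300
  Pd branch = 1.77·Pd^0.52·e^(0.02·RH+f) = 13.22 μm/a
  Sd branch = 0.102·Sd^0.62·e^(0.033·RH+0.04·T) = 37.37 μm/a
  sum: 13.22 + 37.37 → r_corr = 50.59 μm/a
ISO 9224: D(t) = r_corr · t^b with b = 0.523 (carbon steel, B1)
  D(11) = 50.59 × 11^0.523 = 50.59 × 3.505 = 177.3 μm
  Mass loss = 177.3 μm × 7.85 g/cm³ = 1392 g·m⁻²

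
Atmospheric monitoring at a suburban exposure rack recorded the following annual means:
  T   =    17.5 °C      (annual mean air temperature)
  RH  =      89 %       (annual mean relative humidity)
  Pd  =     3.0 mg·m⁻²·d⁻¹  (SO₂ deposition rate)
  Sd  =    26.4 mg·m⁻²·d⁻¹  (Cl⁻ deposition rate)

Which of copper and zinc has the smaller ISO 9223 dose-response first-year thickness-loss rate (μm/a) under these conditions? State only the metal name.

zinc

copper: T>10 °C ⇒ hinge -0.080·(17.5−10) = -0.6000
  Pd branch = 0.0053·Pd^0.26·e^(0.059·RH+f) = 0.7383 μm/a
  Cl⁻ term: 0.01025·26.4^0.27·exp(0.036·89+0.049·17.5) = 1.44
  sum: 0.7383 + 1.44 → r_corr = 2.179 μm/a
zinc: T>10 °C ⇒ hinge -0.071·(17.5−10) = -0.5325
  Pd branch = 0.0129·Pd^0.44·e^(0.046·RH+f) = 0.7367 μm/a
  Cl⁻ term: 0.0175·26.4^0.57·exp(0.008·89+0.085·17.5) = 1.02
  sum: 0.7367 + 1.02 → r_corr = 1.757 μm/a
Ordering by μm/a: copper (2.18) > zinc (1.76)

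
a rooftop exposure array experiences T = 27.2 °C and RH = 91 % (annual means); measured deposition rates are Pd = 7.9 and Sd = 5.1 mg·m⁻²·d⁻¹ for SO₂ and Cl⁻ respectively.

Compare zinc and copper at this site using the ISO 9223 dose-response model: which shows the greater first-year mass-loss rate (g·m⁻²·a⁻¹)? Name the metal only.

zinc: temperature factor f = -0.071·(17.2) = -1.2212
  Pd branch = 0.0129·Pd^0.44·e^(0.046·RH+f) = 0.6211 μm/a
  Cl⁻ term: 0.0175·5.1^0.57·exp(0.008·91+0.085·27.2) = 0.926
  sum: 0.6211 + 0.926 → r_corr = 1.547 μm/a
  mass loss = 1.547 μm/a × 7.14 g/cm³ = 11.05 g·m⁻²·a⁻¹
copper: temperature factor f = -0.080·(17.2) = -1.3760
  Pd branch = 0.0053·Pd^0.26·e^(0.059·RH+f) = 0.4918 μm/a
  Cl⁻ term: 0.01025·5.1^0.27·exp(0.036·91+0.049·27.2) = 1.597
  r_corr = 0.4918 + 1.597 = 2.089 μm/a
  mass loss = 2.089 μm/a × 8.96 g/cm³ = 18.72 g·m⁻²·a⁻¹
Ordering by g·m⁻²·a⁻¹: copper (18.7) > zinc (11)

copper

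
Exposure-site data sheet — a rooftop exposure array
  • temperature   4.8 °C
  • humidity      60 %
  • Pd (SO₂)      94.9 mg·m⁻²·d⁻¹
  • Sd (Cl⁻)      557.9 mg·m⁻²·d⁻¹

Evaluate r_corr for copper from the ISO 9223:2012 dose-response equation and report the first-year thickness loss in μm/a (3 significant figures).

r_corr = 0.930 μm/a

copper: temperature factor f = +0.126·(-5.2) = -0.6552
  sulphur-dioxide contribution → 0.3099 μm/a
  chloride contribution → 0.6202 μm/a
  total first-year rate 0.9301 μm/a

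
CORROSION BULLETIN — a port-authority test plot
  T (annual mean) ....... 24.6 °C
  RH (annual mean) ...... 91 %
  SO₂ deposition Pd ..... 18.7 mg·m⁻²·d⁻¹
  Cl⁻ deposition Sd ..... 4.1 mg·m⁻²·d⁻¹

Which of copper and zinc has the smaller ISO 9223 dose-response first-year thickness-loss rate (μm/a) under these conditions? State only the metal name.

copper: T>10 °C ⇒ hinge -0.080·(24.6−10) = -1.1680
  sulphur-dioxide contribution → 0.7576 μm/a
  chloride contribution → 1.326 μm/a
  ⇒ r_corr(copper) = 2.083 μm/a
zinc: T>10 °C ⇒ hinge -0.071·(24.6−10) = -1.0366
  sulphur-dioxide contribution → 1.091 μm/a
  chloride contribution → 0.6555 μm/a
  ⇒ r_corr(zinc) = 1.747 μm/a
Ordering by μm/a: copper (2.08) > zinc (1.75)

zinc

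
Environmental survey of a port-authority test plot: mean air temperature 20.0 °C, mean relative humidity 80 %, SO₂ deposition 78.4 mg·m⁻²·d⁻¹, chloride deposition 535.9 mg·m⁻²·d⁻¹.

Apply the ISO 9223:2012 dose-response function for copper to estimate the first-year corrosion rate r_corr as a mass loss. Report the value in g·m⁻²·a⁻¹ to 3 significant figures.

copper: temperature factor f = -0.080·(10.0) = -0.8000
  SO₂ term: 0.0053·78.4^0.26·exp(0.059·80-0.8000) = 0.8303
  Sd branch = 0.01025·Sd^0.27·e^(0.036·RH+0.049·T) = 2.654 μm/a
  sum: 0.8303 + 2.654 → r_corr = 3.485 μm/a
Convert to mass loss: 3.485 μm/a × 8.96 g/cm³ = 31.22 g·m⁻²·a⁻¹

r_corr = 31.2 g·m⁻²·a⁻¹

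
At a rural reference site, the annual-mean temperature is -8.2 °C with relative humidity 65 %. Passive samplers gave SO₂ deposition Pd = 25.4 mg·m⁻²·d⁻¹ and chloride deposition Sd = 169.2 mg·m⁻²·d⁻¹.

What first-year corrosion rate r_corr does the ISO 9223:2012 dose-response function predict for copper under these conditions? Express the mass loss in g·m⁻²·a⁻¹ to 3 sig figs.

r_corr = 3.06 g·m⁻²·a⁻¹

copper: temperature factor f = +0.126·(-18.2) = -2.2932
  sulphur-dioxide contribution → 0.05743 μm/a
  chloride contribution → 0.2845 μm/a
  ⇒ r_corr(copper) = 0.342 μm/a
Convert to mass loss: 0.342 μm/a × 8.96 g/cm³ = 3.064 g·m⁻²·a⁻¹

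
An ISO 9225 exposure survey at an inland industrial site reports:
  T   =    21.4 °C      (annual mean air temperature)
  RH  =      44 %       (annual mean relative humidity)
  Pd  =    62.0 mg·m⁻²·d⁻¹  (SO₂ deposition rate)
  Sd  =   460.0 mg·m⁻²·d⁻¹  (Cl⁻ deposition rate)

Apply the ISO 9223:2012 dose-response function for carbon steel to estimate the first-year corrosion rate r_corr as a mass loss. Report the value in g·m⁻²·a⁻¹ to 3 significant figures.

carbon steel: f(T) = -0.054·(T−10) [T>10 °C] = -0.6156
  SO₂ term: 1.77·62.0^0.52·exp(0.02·44-0.6156) = 19.72
  Cl⁻ term: 0.102·460.0^0.62·exp(0.033·44+0.04·21.4) = 45.91
  sum: 19.72 + 45.91 → r_corr = 65.62 μm/a
Convert to mass loss: 65.62 μm/a × 7.85 g/cm³ = 515.1 g·m⁻²·a⁻¹

r_corr = 515 g·m⁻²·a⁻¹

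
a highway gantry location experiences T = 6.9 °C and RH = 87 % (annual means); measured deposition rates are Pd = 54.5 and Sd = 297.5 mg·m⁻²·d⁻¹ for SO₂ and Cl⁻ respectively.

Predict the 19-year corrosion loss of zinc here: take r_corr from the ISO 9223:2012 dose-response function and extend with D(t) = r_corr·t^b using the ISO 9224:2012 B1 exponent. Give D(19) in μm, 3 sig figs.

zinc: temperature factor f = +0.038·(-3.1) = -0.1178
  SO₂ term: 0.0129·54.5^0.44·exp(0.046·87-0.1178) = 3.643
  Sd branch = 0.0175·Sd^0.57·e^(0.008·RH+0.085·T) = 1.621 μm/a
  sum: 3.643 + 1.621 → r_corr = 5.265 μm/a
Power-law: D(19) = r_corr · 19^0.813
  D(19) = 5.265 × 19^0.813 = 5.265 × 10.96 = 57.68 μm

D(19) = 57.7 μm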